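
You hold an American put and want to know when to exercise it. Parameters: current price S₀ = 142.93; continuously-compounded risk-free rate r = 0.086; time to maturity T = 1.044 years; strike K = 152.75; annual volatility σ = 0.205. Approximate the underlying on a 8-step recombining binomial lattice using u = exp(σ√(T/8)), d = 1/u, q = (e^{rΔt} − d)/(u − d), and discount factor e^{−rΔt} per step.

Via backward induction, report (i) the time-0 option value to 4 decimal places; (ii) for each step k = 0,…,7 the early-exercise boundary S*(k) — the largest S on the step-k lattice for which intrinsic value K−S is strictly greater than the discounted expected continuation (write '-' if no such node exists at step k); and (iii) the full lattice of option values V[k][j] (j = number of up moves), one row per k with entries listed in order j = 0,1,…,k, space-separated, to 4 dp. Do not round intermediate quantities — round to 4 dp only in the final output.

params: Δt=0.13050 u=1.07687 d=0.92862 q=0.55763 e^(-rΔt)=0.98884
t_8 payoffs: 73.7136 61.0960 46.4642 29.4965 9.8200 0.0000 0.0000 0.0000 0.0000
t_7: node(7,0) S=85.1117 payoff=67.6383 vs cont=65.9336 → 67.6383 [stop]  node(7,1) S=98.6991 payoff=54.0509 vs cont=52.3462 → 54.0509 [stop]  node(7,2) S=114.4557 payoff=38.2943 vs cont=36.5896 → 38.2943 [stop]  node(7,3) S=132.7276 payoff=20.0224 vs cont=18.3176 → 20.0224 [stop]  node(7,4) S=153.9166 payoff=0.0000 vs cont=4.2956 → 4.2956 [wait]  node(7,5) S=178.4882 payoff=0.0000 vs cont=0.0000 → 0.0000 [wait]  node(7,6) S=206.9825 payoff=0.0000 vs cont=0.0000 → 0.0000 [wait]  node(7,7) S=240.0256 payoff=0.0000 vs cont=0.0000 → 0.0000 [wait]  ⇒ S*(7)=132.7276
t_6: node(6,0) S=91.6540 payoff=61.0960 vs cont=59.3913 → 61.0960 [stop]  node(6,1) S=106.2858 payoff=46.4642 vs cont=44.7595 → 46.4642 [stop]  node(6,2) S=123.2535 payoff=29.4965 vs cont=27.7917 → 29.4965 [stop]  node(6,3) S=142.9300 payoff=9.8200 vs cont=11.1272 → 11.1272 [wait]  node(6,4) S=165.7477 payoff=0.0000 vs cont=1.8791 → 1.8791 [wait]  node(6,5) S=192.2080 payoff=0.0000 vs cont=0.0000 → 0.0000 [wait]  node(6,6) S=222.8926 payoff=0.0000 vs cont=0.0000 → 0.0000 [wait]  ⇒ S*(6)=123.2535
t_5: node(5,0) S=98.6991 payoff=54.0509 vs cont=52.3462 → 54.0509 [stop]  node(5,1) S=114.4557 payoff=38.2943 vs cont=36.5896 → 38.2943 [stop]  node(5,2) S=132.7276 payoff=20.0224 vs cont=19.0384 → 20.0224 [stop]  node(5,3) S=153.9166 payoff=0.0000 vs cont=5.9036 → 5.9036 [wait]  node(5,4) S=178.4882 payoff=0.0000 vs cont=0.8220 → 0.8220 [wait]  node(5,5) S=206.9825 payoff=0.0000 vs cont=0.0000 → 0.0000 [wait]  ⇒ S*(5)=132.7276
t_4: node(4,0) S=106.2858 payoff=46.4642 vs cont=44.7595 → 46.4642 [stop]  node(4,1) S=123.2535 payoff=29.4965 vs cont=27.7917 → 29.4965 [stop]  node(4,2) S=142.9300 payoff=9.8200 vs cont=12.0138 → 12.0138 [wait]  node(4,3) S=165.7477 payoff=0.0000 vs cont=3.0357 → 3.0357 [wait]  node(4,4) S=192.2080 payoff=0.0000 vs cont=0.3596 → 0.3596 [wait]  ⇒ S*(4)=123.2535
t_3: node(3,0) S=114.4557 payoff=38.2943 vs cont=36.5896 → 38.2943 [stop]  node(3,1) S=132.7276 payoff=20.0224 vs cont=19.5273 → 20.0224 [stop]  node(3,2) S=153.9166 payoff=0.0000 vs cont=6.9291 → 6.9291 [wait]  node(3,3) S=178.4882 payoff=0.0000 vs cont=1.5262 → 1.5262 [wait]  ⇒ S*(3)=132.7276
t_2: node(2,0) S=123.2535 payoff=29.4965 vs cont=27.7917 → 29.4965 [stop]  node(2,1) S=142.9300 payoff=9.8200 vs cont=12.5793 → 12.5793 [wait]  node(2,2) S=165.7477 payoff=0.0000 vs cont=3.8726 → 3.8726 [wait]  ⇒ S*(2)=123.2535
t_1: node(1,0) S=132.7276 payoff=20.0224 vs cont=19.8391 → 20.0224 [stop]  node(1,1) S=153.9166 payoff=0.0000 vs cont=7.6380 → 7.6380 [wait]  ⇒ S*(1)=132.7276
t_0: node(0,0) S=142.9300 payoff=9.8200 vs cont=12.9701 → 12.9701 [wait]  ⇒ S*(0)=-

price = 12.9701
boundary = - 132.7276 123.2535 132.7276 123.2535 132.7276 123.2535 132.7276
tree:
12.9701
20.0224 7.6380
29.4965 12.5793 3.8726
38.2943 20.0224 6.9291 1.5262
46.4642 29.4965 12.0138 3.0357 0.3596
54.0509 38.2943 20.0224 5.9036 0.8220 0.0000
61.0960 46.4642 29.4965 11.1272 1.8791 0.0000 0.0000
67.6383 54.0509 38.2943 20.0224 4.2956 0.0000 0.0000 0.0000
73.7136 61.0960 46.4642 29.4965 9.8200 0.0000 0.0000 0.0000 0.0000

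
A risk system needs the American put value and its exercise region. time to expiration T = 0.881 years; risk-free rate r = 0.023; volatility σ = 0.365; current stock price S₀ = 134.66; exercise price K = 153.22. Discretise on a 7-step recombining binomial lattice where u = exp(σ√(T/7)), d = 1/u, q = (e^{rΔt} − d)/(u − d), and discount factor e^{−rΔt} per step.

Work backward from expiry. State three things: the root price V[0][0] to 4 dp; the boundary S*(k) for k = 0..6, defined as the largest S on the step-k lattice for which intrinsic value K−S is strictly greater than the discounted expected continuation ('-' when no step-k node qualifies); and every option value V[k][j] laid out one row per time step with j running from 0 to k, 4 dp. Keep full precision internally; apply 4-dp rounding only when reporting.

Δt=0.12586  u=1.13825  d=0.87854  q=0.47884  discount=0.99711
step 7 (expiry): payoffs max(K−S,0) = 98.8217 82.7414 61.9076 34.9152 0.0000 0.0000 0.0000 0.0000
step 6: (k=6,j=0): S=61.9186, (K−S)⁺=91.3014, hold=90.8585 ⇒ V=91.3014 exercise | (k=6,j=1): S=80.2220, (K−S)⁺=72.9980, hold=72.5551 ⇒ V=72.9980 exercise | (k=6,j=2): S=103.9360, (K−S)⁺=49.2840, hold=48.8411 ⇒ V=49.2840 exercise | (k=6,j=3): S=134.6600, (K−S)⁺=18.5600, hold=18.1440 ⇒ V=18.5600 exercise | (k=6,j=4): S=174.4661, (K−S)⁺=0.0000, hold=0.0000 ⇒ V=0.0000 continue | (k=6,j=5): S=226.0391, (K−S)⁺=0.0000, hold=0.0000 ⇒ V=0.0000 continue | (k=6,j=6): S=292.8572, (K−S)⁺=0.0000, hold=0.0000 ⇒ V=0.0000 continue  boundary S*=134.6600
step 5: (k=5,j=0): S=70.4786, (K−S)⁺=82.7414, hold=82.2985 ⇒ V=82.7414 exercise | (k=5,j=1): S=91.3124, (K−S)⁺=61.9076, hold=61.4647 ⇒ V=61.9076 exercise | (k=5,j=2): S=118.3048, (K−S)⁺=34.9152, hold=34.4723 ⇒ V=34.9152 exercise | (k=5,j=3): S=153.2762, (K−S)⁺=0.0000, hold=9.6449 ⇒ V=9.6449 continue | (k=5,j=4): S=198.5854, (K−S)⁺=0.0000, hold=0.0000 ⇒ V=0.0000 continue | (k=5,j=5): S=257.2881, (K−S)⁺=0.0000, hold=0.0000 ⇒ V=0.0000 continue  boundary S*=118.3048
step 4: (k=4,j=0): S=80.2220, (K−S)⁺=72.9980, hold=72.5551 ⇒ V=72.9980 exercise | (k=4,j=1): S=103.9360, (K−S)⁺=49.2840, hold=48.8411 ⇒ V=49.2840 exercise | (k=4,j=2): S=134.6600, (K−S)⁺=18.5600, hold=22.7489 ⇒ V=22.7489 continue | (k=4,j=3): S=174.4661, (K−S)⁺=0.0000, hold=5.0120 ⇒ V=5.0120 continue | (k=4,j=4): S=226.0391, (K−S)⁺=0.0000, hold=0.0000 ⇒ V=0.0000 continue  boundary S*=103.9360
step 3: (k=3,j=0): S=91.3124, (K−S)⁺=61.9076, hold=61.4647 ⇒ V=61.9076 exercise | (k=3,j=1): S=118.3048, (K−S)⁺=34.9152, hold=36.4723 ⇒ V=36.4723 continue | (k=3,j=2): S=153.2762, (K−S)⁺=0.0000, hold=14.2147 ⇒ V=14.2147 continue | (k=3,j=3): S=198.5854, (K−S)⁺=0.0000, hold=2.6045 ⇒ V=2.6045 continue  boundary S*=91.3124
step 2: (k=2,j=0): S=103.9360, (K−S)⁺=49.2840, hold=49.5845 ⇒ V=49.5845 continue | (k=2,j=1): S=134.6600, (K−S)⁺=18.5600, hold=25.7399 ⇒ V=25.7399 continue | (k=2,j=2): S=174.4661, (K−S)⁺=0.0000, hold=8.6303 ⇒ V=8.6303 continue  boundary S*=-
step 1: (k=1,j=0): S=118.3048, (K−S)⁺=34.9152, hold=38.0566 ⇒ V=38.0566 continue | (k=1,j=1): S=153.2762, (K−S)⁺=0.0000, hold=17.4965 ⇒ V=17.4965 continue  boundary S*=-
step 0: (k=0,j=0): S=134.6600, (K−S)⁺=18.5600, hold=28.1301 ⇒ V=28.1301 continue  boundary S*=-

price = 28.1301
boundary = - - - 91.3124 103.9360 118.3048 134.6600
tree:
28.1301
38.0566 17.4965
49.5845 25.7399 8.6303
61.9076 36.4723 14.2147 2.6045
72.9980 49.2840 22.7489 5.0120 0.0000
82.7414 61.9076 34.9152 9.6449 0.0000 0.0000
91.3014 72.9980 49.2840 18.5600 0.0000 0.0000 0.0000
98.8217 82.7414 61.9076 34.9152 0.0000 0.0000 0.0000 0.0000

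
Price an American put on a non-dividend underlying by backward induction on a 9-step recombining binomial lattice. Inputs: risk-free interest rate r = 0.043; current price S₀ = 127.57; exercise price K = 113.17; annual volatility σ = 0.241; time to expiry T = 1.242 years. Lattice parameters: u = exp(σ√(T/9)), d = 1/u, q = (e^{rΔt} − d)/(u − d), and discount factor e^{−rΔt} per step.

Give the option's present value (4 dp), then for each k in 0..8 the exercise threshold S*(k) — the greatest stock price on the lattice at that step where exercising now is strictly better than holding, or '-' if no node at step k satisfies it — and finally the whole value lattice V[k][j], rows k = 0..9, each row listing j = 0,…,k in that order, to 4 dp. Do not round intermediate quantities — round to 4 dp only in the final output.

price = 5.1246
boundary = - - - - 89.1709 81.5346 89.1709 97.5225 89.1709
tree:
5.1246
7.8931 2.5331
11.8287 4.2163 0.9508
17.1671 6.8544 1.7392 0.2069
23.9991 10.8248 3.1322 0.4255 0.0000
31.6354 16.4883 5.5275 0.8750 0.0000 0.0000
38.6178 23.9991 9.4880 1.7993 0.0000 0.0000 0.0000
45.0022 31.6354 15.6475 3.7001 0.0000 0.0000 0.0000 0.0000
50.8399 38.6178 23.9991 7.6091 0.0000 0.0000 0.0000 0.0000 0.0000
56.1776 45.0022 31.6354 15.6475 0.0000 0.0000 0.0000 0.0000 0.0000 0.0000

params: Δt=0.13800 u=1.09366 d=0.91436 q=0.51083 e^(-rΔt)=0.99408
t_9 payoffs: 56.1776 45.0022 31.6354 15.6475 0.0000 0.0000 0.0000 0.0000 0.0000 0.0000
t_8: node(8,0) S=62.3301 payoff=50.8399 vs cont=50.1703 → 50.8399 [stop]  node(8,1) S=74.5522 payoff=38.6178 vs cont=37.9482 → 38.6178 [stop]  node(8,2) S=89.1709 payoff=23.9991 vs cont=23.3295 → 23.9991 [stop]  node(8,3) S=106.6562 payoff=6.5138 vs cont=7.6091 → 7.6091 [wait]  node(8,4) S=127.5700 payoff=0.0000 vs cont=0.0000 → 0.0000 [wait]  node(8,5) S=152.5848 payoff=0.0000 vs cont=0.0000 → 0.0000 [wait]  node(8,6) S=182.5046 payoff=0.0000 vs cont=0.0000 → 0.0000 [wait]  node(8,7) S=218.2913 payoff=0.0000 vs cont=0.0000 → 0.0000 [wait]  node(8,8) S=261.0953 payoff=0.0000 vs cont=0.0000 → 0.0000 [wait]  ⇒ S*(8)=89.1709
t_7: node(7,0) S=68.1678 payoff=45.0022 vs cont=44.3326 → 45.0022 [stop]  node(7,1) S=81.5346 payoff=31.6354 vs cont=30.9658 → 31.6354 [stop]  node(7,2) S=97.5225 payoff=15.6475 vs cont=15.5341 → 15.6475 [stop]  node(7,3) S=116.6453 payoff=0.0000 vs cont=3.7001 → 3.7001 [wait]  node(7,4) S=139.5179 payoff=0.0000 vs cont=0.0000 → 0.0000 [wait]  node(7,5) S=166.8755 payoff=0.0000 vs cont=0.0000 → 0.0000 [wait]  node(7,6) S=199.5975 payoff=0.0000 vs cont=0.0000 → 0.0000 [wait]  node(7,7) S=238.7359 payoff=0.0000 vs cont=0.0000 → 0.0000 [wait]  ⇒ S*(7)=97.5225
t_6: node(6,0) S=74.5522 payoff=38.6178 vs cont=37.9482 → 38.6178 [stop]  node(6,1) S=89.1709 payoff=23.9991 vs cont=23.3295 → 23.9991 [stop]  node(6,2) S=106.6562 payoff=6.5138 vs cont=9.4880 → 9.4880 [wait]  node(6,3) S=127.5700 payoff=0.0000 vs cont=1.7993 → 1.7993 [wait]  node(6,4) S=152.5848 payoff=0.0000 vs cont=0.0000 → 0.0000 [wait]  node(6,5) S=182.5046 payoff=0.0000 vs cont=0.0000 → 0.0000 [wait]  node(6,6) S=218.2913 payoff=0.0000 vs cont=0.0000 → 0.0000 [wait]  ⇒ S*(6)=89.1709
t_5: node(5,0) S=81.5346 payoff=31.6354 vs cont=30.9658 → 31.6354 [stop]  node(5,1) S=97.5225 payoff=15.6475 vs cont=16.4883 → 16.4883 [wait]  node(5,2) S=116.6453 payoff=0.0000 vs cont=5.5275 → 5.5275 [wait]  node(5,3) S=139.5179 payoff=0.0000 vs cont=0.8750 → 0.8750 [wait]  node(5,4) S=166.8755 payoff=0.0000 vs cont=0.0000 → 0.0000 [wait]  node(5,5) S=199.5975 payoff=0.0000 vs cont=0.0000 → 0.0000 [wait]  ⇒ S*(5)=81.5346
t_4: node(4,0) S=89.1709 payoff=23.9991 vs cont=23.7564 → 23.9991 [stop]  node(4,1) S=106.6562 payoff=6.5138 vs cont=10.8248 → 10.8248 [wait]  node(4,2) S=127.5700 payoff=0.0000 vs cont=3.1322 → 3.1322 [wait]  node(4,3) S=152.5848 payoff=0.0000 vs cont=0.4255 → 0.4255 [wait]  node(4,4) S=182.5046 payoff=0.0000 vs cont=0.0000 → 0.0000 [wait]  ⇒ S*(4)=89.1709
t_3: node(3,0) S=97.5225 payoff=15.6475 vs cont=17.1671 → 17.1671 [wait]  node(3,1) S=116.6453 payoff=0.0000 vs cont=6.8544 → 6.8544 [wait]  node(3,2) S=139.5179 payoff=0.0000 vs cont=1.7392 → 1.7392 [wait]  node(3,3) S=166.8755 payoff=0.0000 vs cont=0.2069 → 0.2069 [wait]  ⇒ S*(3)=-
t_2: node(2,0) S=106.6562 payoff=6.5138 vs cont=11.8287 → 11.8287 [wait]  node(2,1) S=127.5700 payoff=0.0000 vs cont=4.2163 → 4.2163 [wait]  node(2,2) S=152.5848 payoff=0.0000 vs cont=0.9508 → 0.9508 [wait]  ⇒ S*(2)=-
t_1: node(1,0) S=116.6453 payoff=0.0000 vs cont=7.8931 → 7.8931 [wait]  node(1,1) S=139.5179 payoff=0.0000 vs cont=2.5331 → 2.5331 [wait]  ⇒ S*(1)=-
t_0: node(0,0) S=127.5700 payoff=0.0000 vs cont=5.1246 → 5.1246 [wait]  ⇒ S*(0)=-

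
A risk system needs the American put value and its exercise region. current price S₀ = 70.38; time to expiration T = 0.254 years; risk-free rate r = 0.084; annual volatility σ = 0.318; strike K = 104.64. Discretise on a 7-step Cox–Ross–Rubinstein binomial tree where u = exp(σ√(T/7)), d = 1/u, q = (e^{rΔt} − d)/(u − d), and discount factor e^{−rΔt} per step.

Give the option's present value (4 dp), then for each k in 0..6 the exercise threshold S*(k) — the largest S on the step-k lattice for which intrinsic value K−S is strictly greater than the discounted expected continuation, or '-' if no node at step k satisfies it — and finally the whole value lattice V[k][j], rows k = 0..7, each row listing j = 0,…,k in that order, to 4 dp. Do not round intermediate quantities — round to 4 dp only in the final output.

Δt=0.03629  u=1.06245  d=0.94122  q=0.51004  discount=0.99696
step 7 (expiry): payoffs max(K−S,0) = 58.5829 52.6510 45.9550 38.3967 29.8649 20.2343 9.3633 0.0000
step 6: (k=6,j=0): S=48.9333, (K−S)⁺=55.7067, hold=55.3883 ⇒ V=55.7067 exercise | (k=6,j=1): S=55.2356, (K−S)⁺=49.4044, hold=49.0859 ⇒ V=49.4044 exercise | (k=6,j=2): S=62.3497, (K−S)⁺=42.2903, hold=41.9719 ⇒ V=42.2903 exercise | (k=6,j=3): S=70.3800, (K−S)⁺=34.2600, hold=33.9415 ⇒ V=34.2600 exercise | (k=6,j=4): S=79.4446, (K−S)⁺=25.1954, hold=24.8770 ⇒ V=25.1954 exercise | (k=6,j=5): S=89.6766, (K−S)⁺=14.9634, hold=14.6449 ⇒ V=14.9634 exercise | (k=6,j=6): S=101.2265, (K−S)⁺=3.4135, hold=4.5737 ⇒ V=4.5737 continue  boundary S*=89.6766
step 5: (k=5,j=0): S=51.9890, (K−S)⁺=52.6510, hold=52.3325 ⇒ V=52.6510 exercise | (k=5,j=1): S=58.6850, (K−S)⁺=45.9550, hold=45.6366 ⇒ V=45.9550 exercise | (k=5,j=2): S=66.2433, (K−S)⁺=38.3967, hold=38.0783 ⇒ V=38.3967 exercise | (k=5,j=3): S=74.7751, (K−S)⁺=29.8649, hold=29.5465 ⇒ V=29.8649 exercise | (k=5,j=4): S=84.4057, (K−S)⁺=20.2343, hold=19.9159 ⇒ V=20.2343 exercise | (k=5,j=5): S=95.2767, (K−S)⁺=9.3633, hold=9.6348 ⇒ V=9.6348 continue  boundary S*=84.4057
step 4: (k=4,j=0): S=55.2356, (K−S)⁺=49.4044, hold=49.0859 ⇒ V=49.4044 exercise | (k=4,j=1): S=62.3497, (K−S)⁺=42.2903, hold=41.9719 ⇒ V=42.2903 exercise | (k=4,j=2): S=70.3800, (K−S)⁺=34.2600, hold=33.9415 ⇒ V=34.2600 exercise | (k=4,j=3): S=79.4446, (K−S)⁺=25.1954, hold=24.8770 ⇒ V=25.1954 exercise | (k=4,j=4): S=89.6766, (K−S)⁺=14.9634, hold=14.7830 ⇒ V=14.9634 exercise  boundary S*=89.6766
step 3: (k=3,j=0): S=58.6850, (K−S)⁺=45.9550, hold=45.6366 ⇒ V=45.9550 exercise | (k=3,j=1): S=66.2433, (K−S)⁺=38.3967, hold=38.0783 ⇒ V=38.3967 exercise | (k=3,j=2): S=74.7751, (K−S)⁺=29.8649, hold=29.5465 ⇒ V=29.8649 exercise | (k=3,j=3): S=84.4057, (K−S)⁺=20.2343, hold=19.9159 ⇒ V=20.2343 exercise  boundary S*=84.4057
step 2: (k=2,j=0): S=62.3497, (K−S)⁺=42.2903, hold=41.9719 ⇒ V=42.2903 exercise | (k=2,j=1): S=70.3800, (K−S)⁺=34.2600, hold=33.9415 ⇒ V=34.2600 exercise | (k=2,j=2): S=79.4446, (K−S)⁺=25.1954, hold=24.8770 ⇒ V=25.1954 exercise  boundary S*=79.4446
step 1: (k=1,j=0): S=66.2433, (K−S)⁺=38.3967, hold=38.0783 ⇒ V=38.3967 exercise | (k=1,j=1): S=74.7751, (K−S)⁺=29.8649, hold=29.5465 ⇒ V=29.8649 exercise  boundary S*=74.7751
step 0: (k=0,j=0): S=70.3800, (K−S)⁺=34.2600, hold=33.9415 ⇒ V=34.2600 exercise  boundary S*=70.3800

price = 34.2600
boundary = 70.3800 74.7751 79.4446 84.4057 89.6766 84.4057 89.6766
tree:
34.2600
38.3967 29.8649
42.2903 34.2600 25.1954
45.9550 38.3967 29.8649 20.2343
49.4044 42.2903 34.2600 25.1954 14.9634
52.6510 45.9550 38.3967 29.8649 20.2343 9.6348
55.7067 49.4044 42.2903 34.2600 25.1954 14.9634 4.5737
58.5829 52.6510 45.9550 38.3967 29.8649 20.2343 9.3633 0.0000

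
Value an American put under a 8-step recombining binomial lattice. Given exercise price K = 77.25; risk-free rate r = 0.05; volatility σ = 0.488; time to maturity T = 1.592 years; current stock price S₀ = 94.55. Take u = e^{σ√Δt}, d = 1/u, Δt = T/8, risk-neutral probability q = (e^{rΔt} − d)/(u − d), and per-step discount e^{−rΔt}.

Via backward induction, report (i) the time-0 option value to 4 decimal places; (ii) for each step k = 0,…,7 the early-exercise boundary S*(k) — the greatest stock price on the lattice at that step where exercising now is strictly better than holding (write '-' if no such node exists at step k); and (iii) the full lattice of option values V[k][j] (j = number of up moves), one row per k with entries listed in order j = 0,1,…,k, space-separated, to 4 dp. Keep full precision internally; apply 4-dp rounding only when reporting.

price = 11.3147
boundary = - - - - 39.5811 31.8380 39.5811 49.2075
tree:
11.3147
16.0063 6.2352
22.0202 9.5274 2.6346
29.3332 14.1963 4.4356 0.6482
37.6689 20.5056 7.3438 1.2320 0.0000
45.4120 28.4857 11.8927 2.3416 0.0000 0.0000
51.6405 37.6689 18.6788 4.4503 0.0000 0.0000 0.0000
56.6504 45.4120 28.0425 8.4580 0.0000 0.0000 0.0000 0.0000
60.6803 51.6405 37.6689 16.0749 0.0000 0.0000 0.0000 0.0000 0.0000

Δt=0.19900, u=1.24321, d=0.80437, q=0.46858, disc=e^(-rΔt)=0.99010
k=8 terminal: V=max(K-S,0) → 60.6803 51.6405 37.6689 16.0749 0.0000 0.0000 0.0000 0.0000 0.0000
k=7: j=0 S=20.5996 intr=56.6504 cont=55.8856 V=56.6504[EX]; j=1 S=31.8380 intr=45.4120 cont=44.6472 V=45.4120[EX]; j=2 S=49.2075 intr=28.0425 cont=27.2776 V=28.0425[EX]; j=3 S=76.0533 intr=1.1967 cont=8.4580 V=8.4580[hold]; j=4 S=117.5452 intr=0.0000 cont=0.0000 V=0.0000[hold]; j=5 S=181.6734 intr=0.0000 cont=0.0000 V=0.0000[hold]; j=6 S=280.7876 intr=0.0000 cont=0.0000 V=0.0000[hold]; j=7 S=433.9748 intr=0.0000 cont=0.0000 V=0.0000[hold]  S*(7)=49.2075
k=6: j=0 S=25.6095 intr=51.6405 cont=50.8756 V=51.6405[EX]; j=1 S=39.5811 intr=37.6689 cont=36.9040 V=37.6689[EX]; j=2 S=61.1751 intr=16.0749 cont=18.6788 V=18.6788[hold]; j=3 S=94.5500 intr=0.0000 cont=4.4503 V=4.4503[hold]; j=4 S=146.1329 intr=0.0000 cont=0.0000 V=0.0000[hold]; j=5 S=225.8576 intr=0.0000 cont=0.0000 V=0.0000[hold]; j=6 S=349.0770 intr=0.0000 cont=0.0000 V=0.0000[hold]  S*(6)=39.5811
k=5: j=0 S=31.8380 intr=45.4120 cont=44.6472 V=45.4120[EX]; j=1 S=49.2075 intr=28.0425 cont=28.4857 V=28.4857[hold]; j=2 S=76.0533 intr=1.1967 cont=11.8927 V=11.8927[hold]; j=3 S=117.5452 intr=0.0000 cont=2.3416 V=2.3416[hold]; j=4 S=181.6734 intr=0.0000 cont=0.0000 V=0.0000[hold]; j=5 S=280.7876 intr=0.0000 cont=0.0000 V=0.0000[hold]  S*(5)=31.8380
k=4: j=0 S=39.5811 intr=37.6689 cont=37.1097 V=37.6689[EX]; j=1 S=61.1751 intr=16.0749 cont=20.5056 V=20.5056[hold]; j=2 S=94.5500 intr=0.0000 cont=7.3438 V=7.3438[hold]; j=3 S=146.1329 intr=0.0000 cont=1.2320 V=1.2320[hold]; j=4 S=225.8576 intr=0.0000 cont=0.0000 V=0.0000[hold]  S*(4)=39.5811
k=3: j=0 S=49.2075 intr=28.0425 cont=29.3332 V=29.3332[hold]; j=1 S=76.0533 intr=1.1967 cont=14.1963 V=14.1963[hold]; j=2 S=117.5452 intr=0.0000 cont=4.4356 V=4.4356[hold]; j=3 S=181.6734 intr=0.0000 cont=0.6482 V=0.6482[hold]  S*(3)=-
k=2: j=0 S=61.1751 intr=16.0749 cont=22.0202 V=22.0202[hold]; j=1 S=94.5500 intr=0.0000 cont=9.5274 V=9.5274[hold]; j=2 S=146.1329 intr=0.0000 cont=2.6346 V=2.6346[hold]  S*(2)=-
k=1: j=0 S=76.0533 intr=1.1967 cont=16.0063 V=16.0063[hold]; j=1 S=117.5452 intr=0.0000 cont=6.2352 V=6.2352[hold]  S*(1)=-
k=0: j=0 S=94.5500 intr=0.0000 cont=11.3147 V=11.3147[hold]  S*(0)=-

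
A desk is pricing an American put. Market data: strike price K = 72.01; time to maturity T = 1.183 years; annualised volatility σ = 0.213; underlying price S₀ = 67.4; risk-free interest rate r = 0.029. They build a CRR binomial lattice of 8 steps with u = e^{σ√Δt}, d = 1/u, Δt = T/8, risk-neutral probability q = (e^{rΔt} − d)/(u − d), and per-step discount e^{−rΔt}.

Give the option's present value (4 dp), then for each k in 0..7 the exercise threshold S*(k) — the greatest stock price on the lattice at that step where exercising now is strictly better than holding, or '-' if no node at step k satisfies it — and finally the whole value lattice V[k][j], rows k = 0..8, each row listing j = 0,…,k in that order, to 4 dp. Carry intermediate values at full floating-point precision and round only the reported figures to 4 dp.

params: Δt=0.14788 u=1.08536 d=0.92136 q=0.50574 e^(-rΔt)=0.99572
t_8 payoffs: 37.0089 30.7788 23.4397 14.7943 4.6100 0.0000 0.0000 0.0000 0.0000
t_7: node(7,0) S=37.9887 payoff=34.0213 vs cont=33.7132 → 34.0213 [stop]  node(7,1) S=44.7506 payoff=27.2594 vs cont=26.9513 → 27.2594 [stop]  node(7,2) S=52.7161 payoff=19.2939 vs cont=18.9858 → 19.2939 [stop]  node(7,3) S=62.0994 payoff=9.9106 vs cont=9.6024 → 9.9106 [stop]  node(7,4) S=73.1530 payoff=0.0000 vs cont=2.2688 → 2.2688 [wait]  node(7,5) S=86.1741 payoff=0.0000 vs cont=0.0000 → 0.0000 [wait]  node(7,6) S=101.5129 payoff=0.0000 vs cont=0.0000 → 0.0000 [wait]  node(7,7) S=119.5819 payoff=0.0000 vs cont=0.0000 → 0.0000 [wait]  ⇒ S*(7)=62.0994
t_6: node(6,0) S=41.2312 payoff=30.7788 vs cont=30.4706 → 30.7788 [stop]  node(6,1) S=48.5703 payoff=23.4397 vs cont=23.1315 → 23.4397 [stop]  node(6,2) S=57.2157 payoff=14.7943 vs cont=14.4861 → 14.7943 [stop]  node(6,3) S=67.4000 payoff=4.6100 vs cont=6.0199 → 6.0199 [wait]  node(6,4) S=79.3971 payoff=0.0000 vs cont=1.1166 → 1.1166 [wait]  node(6,5) S=93.5296 payoff=0.0000 vs cont=0.0000 → 0.0000 [wait]  node(6,6) S=110.1776 payoff=0.0000 vs cont=0.0000 → 0.0000 [wait]  ⇒ S*(6)=57.2157
t_5: node(5,0) S=44.7506 payoff=27.2594 vs cont=26.9513 → 27.2594 [stop]  node(5,1) S=52.7161 payoff=19.2939 vs cont=18.9858 → 19.2939 [stop]  node(5,2) S=62.0994 payoff=9.9106 vs cont=10.3124 → 10.3124 [wait]  node(5,3) S=73.1530 payoff=0.0000 vs cont=3.5250 → 3.5250 [wait]  node(5,4) S=86.1741 payoff=0.0000 vs cont=0.5495 → 0.5495 [wait]  node(5,5) S=101.5129 payoff=0.0000 vs cont=0.0000 → 0.0000 [wait]  ⇒ S*(5)=52.7161
t_4: node(4,0) S=48.5703 payoff=23.4397 vs cont=23.1315 → 23.4397 [stop]  node(4,1) S=57.2157 payoff=14.7943 vs cont=14.6885 → 14.7943 [stop]  node(4,2) S=67.4000 payoff=4.6100 vs cont=6.8503 → 6.8503 [wait]  node(4,3) S=79.3971 payoff=0.0000 vs cont=2.0115 → 2.0115 [wait]  node(4,4) S=93.5296 payoff=0.0000 vs cont=0.2704 → 0.2704 [wait]  ⇒ S*(4)=57.2157
t_3: node(3,0) S=52.7161 payoff=19.2939 vs cont=18.9858 → 19.2939 [stop]  node(3,1) S=62.0994 payoff=9.9106 vs cont=10.7306 → 10.7306 [wait]  node(3,2) S=73.1530 payoff=0.0000 vs cont=4.3843 → 4.3843 [wait]  node(3,3) S=86.1741 payoff=0.0000 vs cont=1.1262 → 1.1262 [wait]  ⇒ S*(3)=52.7161
t_2: node(2,0) S=57.2157 payoff=14.7943 vs cont=14.8991 → 14.8991 [wait]  node(2,1) S=67.4000 payoff=4.6100 vs cont=7.4888 → 7.4888 [wait]  node(2,2) S=79.3971 payoff=0.0000 vs cont=2.7248 → 2.7248 [wait]  ⇒ S*(2)=-
t_1: node(1,0) S=62.0994 payoff=9.9106 vs cont=11.1037 → 11.1037 [wait]  node(1,1) S=73.1530 payoff=0.0000 vs cont=5.0577 → 5.0577 [wait]  ⇒ S*(1)=-
t_0: node(0,0) S=67.4000 payoff=4.6100 vs cont=8.0116 → 8.0116 [wait]  ⇒ S*(0)=-

price = 8.0116
boundary = - - - 52.7161 57.2157 52.7161 57.2157 62.0994
tree:
8.0116
11.1037 5.0577
14.8991 7.4888 2.7248
19.2939 10.7306 4.3843 1.1262
23.4397 14.7943 6.8503 2.0115 0.2704
27.2594 19.2939 10.3124 3.5250 0.5495 0.0000
30.7788 23.4397 14.7943 6.0199 1.1166 0.0000 0.0000
34.0213 27.2594 19.2939 9.9106 2.2688 0.0000 0.0000 0.0000
37.0089 30.7788 23.4397 14.7943 4.6100 0.0000 0.0000 0.0000 0.0000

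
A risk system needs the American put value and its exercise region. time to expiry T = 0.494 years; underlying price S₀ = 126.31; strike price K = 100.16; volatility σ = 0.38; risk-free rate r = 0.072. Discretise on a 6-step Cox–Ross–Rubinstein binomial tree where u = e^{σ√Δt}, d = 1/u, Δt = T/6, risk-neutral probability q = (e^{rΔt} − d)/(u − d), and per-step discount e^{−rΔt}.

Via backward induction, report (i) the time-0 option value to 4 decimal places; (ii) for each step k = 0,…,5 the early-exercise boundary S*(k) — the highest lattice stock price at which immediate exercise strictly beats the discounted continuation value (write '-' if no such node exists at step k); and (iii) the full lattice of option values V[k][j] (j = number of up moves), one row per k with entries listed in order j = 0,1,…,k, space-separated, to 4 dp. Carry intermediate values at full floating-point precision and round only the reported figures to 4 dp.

Δt=0.08233  u=1.11520  d=0.89670  q=0.49998  discount=0.99409
step 6 (expiry): payoffs max(K−S,0) = 34.4980 18.4976 0.0000 0.0000 0.0000 0.0000 0.0000
step 5: (k=5,j=0): S=73.2265, (K−S)⁺=26.9335, hold=26.3415 ⇒ V=26.9335 exercise | (k=5,j=1): S=91.0701, (K−S)⁺=9.0899, hold=9.1945 ⇒ V=9.1945 continue | (k=5,j=2): S=113.2619, (K−S)⁺=0.0000, hold=0.0000 ⇒ V=0.0000 continue | (k=5,j=3): S=140.8613, (K−S)⁺=0.0000, hold=0.0000 ⇒ V=0.0000 continue | (k=5,j=4): S=175.1860, (K−S)⁺=0.0000, hold=0.0000 ⇒ V=0.0000 continue | (k=5,j=5): S=217.8749, (K−S)⁺=0.0000, hold=0.0000 ⇒ V=0.0000 continue  boundary S*=73.2265
step 4: (k=4,j=0): S=81.6624, (K−S)⁺=18.4976, hold=17.9576 ⇒ V=18.4976 exercise | (k=4,j=1): S=101.5617, (K−S)⁺=0.0000, hold=4.5703 ⇒ V=4.5703 continue | (k=4,j=2): S=126.3100, (K−S)⁺=0.0000, hold=0.0000 ⇒ V=0.0000 continue | (k=4,j=3): S=157.0889, (K−S)⁺=0.0000, hold=0.0000 ⇒ V=0.0000 continue | (k=4,j=4): S=195.3680, (K−S)⁺=0.0000, hold=0.0000 ⇒ V=0.0000 continue  boundary S*=81.6624
step 3: (k=3,j=0): S=91.0701, (K−S)⁺=9.0899, hold=11.4661 ⇒ V=11.4661 continue | (k=3,j=1): S=113.2619, (K−S)⁺=0.0000, hold=2.2717 ⇒ V=2.2717 continue | (k=3,j=2): S=140.8613, (K−S)⁺=0.0000, hold=0.0000 ⇒ V=0.0000 continue | (k=3,j=3): S=175.1860, (K−S)⁺=0.0000, hold=0.0000 ⇒ V=0.0000 continue  boundary S*=-
step 2: (k=2,j=0): S=101.5617, (K−S)⁺=0.0000, hold=6.8285 ⇒ V=6.8285 continue | (k=2,j=1): S=126.3100, (K−S)⁺=0.0000, hold=1.1292 ⇒ V=1.1292 continue | (k=2,j=2): S=157.0889, (K−S)⁺=0.0000, hold=0.0000 ⇒ V=0.0000 continue  boundary S*=-
step 1: (k=1,j=0): S=113.2619, (K−S)⁺=0.0000, hold=3.9555 ⇒ V=3.9555 continue | (k=1,j=1): S=140.8613, (K−S)⁺=0.0000, hold=0.5613 ⇒ V=0.5613 continue  boundary S*=-
step 0: (k=0,j=0): S=126.3100, (K−S)⁺=0.0000, hold=2.2451 ⇒ V=2.2451 continue  boundary S*=-

price = 2.2451
boundary = - - - - 81.6624 73.2265
tree:
2.2451
3.9555 0.5613
6.8285 1.1292 0.0000
11.4661 2.2717 0.0000 0.0000
18.4976 4.5703 0.0000 0.0000 0.0000
26.9335 9.1945 0.0000 0.0000 0.0000 0.0000
34.4980 18.4976 0.0000 0.0000 0.0000 0.0000 0.0000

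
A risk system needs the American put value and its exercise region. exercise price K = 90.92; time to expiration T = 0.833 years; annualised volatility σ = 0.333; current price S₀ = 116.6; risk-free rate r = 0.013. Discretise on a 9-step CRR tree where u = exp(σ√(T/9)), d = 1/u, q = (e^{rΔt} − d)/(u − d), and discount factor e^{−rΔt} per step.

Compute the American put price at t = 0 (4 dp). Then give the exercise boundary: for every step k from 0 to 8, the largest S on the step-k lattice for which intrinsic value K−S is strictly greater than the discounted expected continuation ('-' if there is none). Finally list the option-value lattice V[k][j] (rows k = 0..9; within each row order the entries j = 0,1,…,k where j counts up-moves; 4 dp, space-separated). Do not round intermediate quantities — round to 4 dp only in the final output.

params: Δt=0.09256 u=1.10662 d=0.90365 q=0.48063 e^(-rΔt)=0.99880
t_9 payoffs: 44.0689 33.5460 20.6597 4.8790 0.0000 0.0000 0.0000 0.0000 0.0000 0.0000
t_8: node(8,0) S=51.8462 payoff=39.0738 vs cont=38.9644 → 39.0738 [stop]  node(8,1) S=63.4910 payoff=27.4290 vs cont=27.3196 → 27.4290 [stop]  node(8,2) S=77.7513 payoff=13.1687 vs cont=13.0593 → 13.1687 [stop]  node(8,3) S=95.2145 payoff=0.0000 vs cont=2.5310 → 2.5310 [wait]  node(8,4) S=116.6000 payoff=0.0000 vs cont=0.0000 → 0.0000 [wait]  node(8,5) S=142.7887 payoff=0.0000 vs cont=0.0000 → 0.0000 [wait]  node(8,6) S=174.8595 payoff=0.0000 vs cont=0.0000 → 0.0000 [wait]  node(8,7) S=214.1335 payoff=0.0000 vs cont=0.0000 → 0.0000 [wait]  node(8,8) S=262.2286 payoff=0.0000 vs cont=0.0000 → 0.0000 [wait]  ⇒ S*(8)=77.7513
t_7: node(7,0) S=57.3740 payoff=33.5460 vs cont=33.4367 → 33.5460 [stop]  node(7,1) S=70.2603 payoff=20.6597 vs cont=20.5503 → 20.6597 [stop]  node(7,2) S=86.0410 payoff=4.8790 vs cont=8.0462 → 8.0462 [wait]  node(7,3) S=105.3661 payoff=0.0000 vs cont=1.3129 → 1.3129 [wait]  node(7,4) S=129.0316 payoff=0.0000 vs cont=0.0000 → 0.0000 [wait]  node(7,5) S=158.0126 payoff=0.0000 vs cont=0.0000 → 0.0000 [wait]  node(7,6) S=193.5027 payoff=0.0000 vs cont=0.0000 → 0.0000 [wait]  node(7,7) S=236.9640 payoff=0.0000 vs cont=0.0000 → 0.0000 [wait]  ⇒ S*(7)=70.2603
t_6: node(6,0) S=63.4910 payoff=27.4290 vs cont=27.3196 → 27.4290 [stop]  node(6,1) S=77.7513 payoff=13.1687 vs cont=14.5798 → 14.5798 [wait]  node(6,2) S=95.2145 payoff=0.0000 vs cont=4.8042 → 4.8042 [wait]  node(6,3) S=116.6000 payoff=0.0000 vs cont=0.6811 → 0.6811 [wait]  node(6,4) S=142.7887 payoff=0.0000 vs cont=0.0000 → 0.0000 [wait]  node(6,5) S=174.8595 payoff=0.0000 vs cont=0.0000 → 0.0000 [wait]  node(6,6) S=214.1335 payoff=0.0000 vs cont=0.0000 → 0.0000 [wait]  ⇒ S*(6)=63.4910
t_5: node(5,0) S=70.2603 payoff=20.6597 vs cont=21.2277 → 21.2277 [wait]  node(5,1) S=86.0410 payoff=4.8790 vs cont=9.8695 → 9.8695 [wait]  node(5,2) S=105.3661 payoff=0.0000 vs cont=2.8192 → 2.8192 [wait]  node(5,3) S=129.0316 payoff=0.0000 vs cont=0.3533 → 0.3533 [wait]  node(5,4) S=158.0126 payoff=0.0000 vs cont=0.0000 → 0.0000 [wait]  node(5,5) S=193.5027 payoff=0.0000 vs cont=0.0000 → 0.0000 [wait]  ⇒ S*(5)=-
t_4: node(4,0) S=77.7513 payoff=13.1687 vs cont=15.7497 → 15.7497 [wait]  node(4,1) S=95.2145 payoff=0.0000 vs cont=6.4731 → 6.4731 [wait]  node(4,2) S=116.6000 payoff=0.0000 vs cont=1.6320 → 1.6320 [wait]  node(4,3) S=142.7887 payoff=0.0000 vs cont=0.1833 → 0.1833 [wait]  node(4,4) S=174.8595 payoff=0.0000 vs cont=0.0000 → 0.0000 [wait]  ⇒ S*(4)=-
t_3: node(3,0) S=86.0410 payoff=4.8790 vs cont=11.2776 → 11.2776 [wait]  node(3,1) S=105.3661 payoff=0.0000 vs cont=4.1414 → 4.1414 [wait]  node(3,2) S=129.0316 payoff=0.0000 vs cont=0.9346 → 0.9346 [wait]  node(3,3) S=158.0126 payoff=0.0000 vs cont=0.0951 → 0.0951 [wait]  ⇒ S*(3)=-
t_2: node(2,0) S=95.2145 payoff=0.0000 vs cont=7.8383 → 7.8383 [wait]  node(2,1) S=116.6000 payoff=0.0000 vs cont=2.5970 → 2.5970 [wait]  node(2,2) S=142.7887 payoff=0.0000 vs cont=0.5305 → 0.5305 [wait]  ⇒ S*(2)=-
t_1: node(1,0) S=105.3661 payoff=0.0000 vs cont=5.3128 → 5.3128 [wait]  node(1,1) S=129.0316 payoff=0.0000 vs cont=1.6018 → 1.6018 [wait]  ⇒ S*(1)=-
t_0: node(0,0) S=116.6000 payoff=0.0000 vs cont=3.5250 → 3.5250 [wait]  ⇒ S*(0)=-

price = 3.5250
boundary = - - - - - - 63.4910 70.2603 77.7513
tree:
3.5250
5.3128 1.6018
7.8383 2.5970 0.5305
11.2776 4.1414 0.9346 0.0951
15.7497 6.4731 1.6320 0.1833 0.0000
21.2277 9.8695 2.8192 0.3533 0.0000 0.0000
27.4290 14.5798 4.8042 0.6811 0.0000 0.0000 0.0000
33.5460 20.6597 8.0462 1.3129 0.0000 0.0000 0.0000 0.0000
39.0738 27.4290 13.1687 2.5310 0.0000 0.0000 0.0000 0.0000 0.0000
44.0689 33.5460 20.6597 4.8790 0.0000 0.0000 0.0000 0.0000 0.0000 0.0000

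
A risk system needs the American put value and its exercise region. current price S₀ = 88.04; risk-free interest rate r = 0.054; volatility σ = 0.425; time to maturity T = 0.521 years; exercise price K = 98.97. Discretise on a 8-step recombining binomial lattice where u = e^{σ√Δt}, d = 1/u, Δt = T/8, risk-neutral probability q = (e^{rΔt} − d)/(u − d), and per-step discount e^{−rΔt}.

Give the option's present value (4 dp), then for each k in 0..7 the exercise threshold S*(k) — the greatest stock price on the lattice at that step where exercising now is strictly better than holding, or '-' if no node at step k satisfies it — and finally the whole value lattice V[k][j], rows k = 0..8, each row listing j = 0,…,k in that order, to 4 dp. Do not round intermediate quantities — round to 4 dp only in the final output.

Δt=0.06513  u=1.11456  d=0.89722  q=0.48912  discount=0.99649
step 8 (expiry): payoffs max(K−S,0) = 61.9993 53.0435 41.9183 28.0981 10.9300 0.0000 0.0000 0.0000 0.0000
step 7: (k=7,j=0): S=41.2060, (K−S)⁺=57.7640, hold=57.4166 ⇒ V=57.7640 exercise | (k=7,j=1): S=51.1877, (K−S)⁺=47.7823, hold=47.4348 ⇒ V=47.7823 exercise | (k=7,j=2): S=63.5875, (K−S)⁺=35.3825, hold=35.0351 ⇒ V=35.3825 exercise | (k=7,j=3): S=78.9909, (K−S)⁺=19.9791, hold=19.6316 ⇒ V=19.9791 exercise | (k=7,j=4): S=98.1257, (K−S)⁺=0.8443, hold=5.5643 ⇒ V=5.5643 continue | (k=7,j=5): S=121.8957, (K−S)⁺=0.0000, hold=0.0000 ⇒ V=0.0000 continue | (k=7,j=6): S=151.4238, (K−S)⁺=0.0000, hold=0.0000 ⇒ V=0.0000 continue | (k=7,j=7): S=188.1048, (K−S)⁺=0.0000, hold=0.0000 ⇒ V=0.0000 continue  boundary S*=78.9909
step 6: (k=6,j=0): S=45.9265, (K−S)⁺=53.0435, hold=52.6961 ⇒ V=53.0435 exercise | (k=6,j=1): S=57.0517, (K−S)⁺=41.9183, hold=41.5708 ⇒ V=41.9183 exercise | (k=6,j=2): S=70.8719, (K−S)⁺=28.0981, hold=27.7506 ⇒ V=28.0981 exercise | (k=6,j=3): S=88.0400, (K−S)⁺=10.9300, hold=12.8831 ⇒ V=12.8831 continue | (k=6,j=4): S=109.3669, (K−S)⁺=0.0000, hold=2.8327 ⇒ V=2.8327 continue | (k=6,j=5): S=135.8599, (K−S)⁺=0.0000, hold=0.0000 ⇒ V=0.0000 continue | (k=6,j=6): S=168.7707, (K−S)⁺=0.0000, hold=0.0000 ⇒ V=0.0000 continue  boundary S*=70.8719
step 5: (k=5,j=0): S=51.1877, (K−S)⁺=47.7823, hold=47.4348 ⇒ V=47.7823 exercise | (k=5,j=1): S=63.5875, (K−S)⁺=35.3825, hold=35.0351 ⇒ V=35.3825 exercise | (k=5,j=2): S=78.9909, (K−S)⁺=19.9791, hold=20.5836 ⇒ V=20.5836 continue | (k=5,j=3): S=98.1257, (K−S)⁺=0.8443, hold=7.9393 ⇒ V=7.9393 continue | (k=5,j=4): S=121.8957, (K−S)⁺=0.0000, hold=1.4421 ⇒ V=1.4421 continue | (k=5,j=5): S=151.4238, (K−S)⁺=0.0000, hold=0.0000 ⇒ V=0.0000 continue  boundary S*=63.5875
step 4: (k=4,j=0): S=57.0517, (K−S)⁺=41.9183, hold=41.5708 ⇒ V=41.9183 exercise | (k=4,j=1): S=70.8719, (K−S)⁺=28.0981, hold=28.0453 ⇒ V=28.0981 exercise | (k=4,j=2): S=88.0400, (K−S)⁺=10.9300, hold=14.3484 ⇒ V=14.3484 continue | (k=4,j=3): S=109.3669, (K−S)⁺=0.0000, hold=4.7447 ⇒ V=4.7447 continue | (k=4,j=4): S=135.8599, (K−S)⁺=0.0000, hold=0.7341 ⇒ V=0.7341 continue  boundary S*=70.8719
step 3: (k=3,j=0): S=63.5875, (K−S)⁺=35.3825, hold=35.0351 ⇒ V=35.3825 exercise | (k=3,j=1): S=78.9909, (K−S)⁺=19.9791, hold=21.2978 ⇒ V=21.2978 continue | (k=3,j=2): S=98.1257, (K−S)⁺=0.8443, hold=9.6171 ⇒ V=9.6171 continue | (k=3,j=3): S=121.8957, (K−S)⁺=0.0000, hold=2.7733 ⇒ V=2.7733 continue  boundary S*=63.5875
step 2: (k=2,j=0): S=70.8719, (K−S)⁺=28.0981, hold=28.3934 ⇒ V=28.3934 continue | (k=2,j=1): S=88.0400, (K−S)⁺=10.9300, hold=15.5298 ⇒ V=15.5298 continue | (k=2,j=2): S=109.3669, (K−S)⁺=0.0000, hold=6.2476 ⇒ V=6.2476 continue  boundary S*=-
step 1: (k=1,j=0): S=78.9909, (K−S)⁺=19.9791, hold=22.0239 ⇒ V=22.0239 continue | (k=1,j=1): S=98.1257, (K−S)⁺=0.8443, hold=10.9511 ⇒ V=10.9511 continue  boundary S*=-
step 0: (k=0,j=0): S=88.0400, (K−S)⁺=10.9300, hold=16.5497 ⇒ V=16.5497 continue  boundary S*=-

price = 16.5497
boundary = - - - 63.5875 70.8719 63.5875 70.8719 78.9909
tree:
16.5497
22.0239 10.9511
28.3934 15.5298 6.2476
35.3825 21.2978 9.6171 2.7733
41.9183 28.0981 14.3484 4.7447 0.7341
47.7823 35.3825 20.5836 7.9393 1.4421 0.0000
53.0435 41.9183 28.0981 12.8831 2.8327 0.0000 0.0000
57.7640 47.7823 35.3825 19.9791 5.5643 0.0000 0.0000 0.0000
61.9993 53.0435 41.9183 28.0981 10.9300 0.0000 0.0000 0.0000 0.0000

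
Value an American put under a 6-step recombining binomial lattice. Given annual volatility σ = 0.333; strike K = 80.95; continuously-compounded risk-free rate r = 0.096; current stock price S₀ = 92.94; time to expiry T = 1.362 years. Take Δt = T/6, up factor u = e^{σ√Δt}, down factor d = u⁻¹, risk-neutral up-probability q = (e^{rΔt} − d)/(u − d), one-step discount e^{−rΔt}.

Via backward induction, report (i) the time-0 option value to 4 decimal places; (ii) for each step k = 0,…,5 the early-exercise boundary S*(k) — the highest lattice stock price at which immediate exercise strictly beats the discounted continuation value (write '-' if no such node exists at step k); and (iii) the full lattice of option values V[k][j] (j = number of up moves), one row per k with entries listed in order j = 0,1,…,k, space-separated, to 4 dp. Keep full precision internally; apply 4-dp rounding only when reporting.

Δt=0.22700  u=1.17194  d=0.85329  q=0.52956  discount=0.97844
step 6 (expiry): payoffs max(K−S,0) = 45.0759 31.6793 13.2801 0.0000 0.0000 0.0000 0.0000
step 5: (k=5,j=0): S=42.0422, (K−S)⁺=38.9078, hold=37.1629 ⇒ V=38.9078 exercise | (k=5,j=1): S=57.7420, (K−S)⁺=23.2080, hold=21.4630 ⇒ V=23.2080 exercise | (k=5,j=2): S=79.3047, (K−S)⁺=1.6453, hold=6.1128 ⇒ V=6.1128 continue | (k=5,j=3): S=108.9196, (K−S)⁺=0.0000, hold=0.0000 ⇒ V=0.0000 continue | (k=5,j=4): S=149.5937, (K−S)⁺=0.0000, hold=0.0000 ⇒ V=0.0000 continue | (k=5,j=5): S=205.4567, (K−S)⁺=0.0000, hold=0.0000 ⇒ V=0.0000 continue  boundary S*=57.7420
step 4: (k=4,j=0): S=49.2707, (K−S)⁺=31.6793, hold=29.9343 ⇒ V=31.6793 exercise | (k=4,j=1): S=67.6699, (K−S)⁺=13.2801, hold=13.8499 ⇒ V=13.8499 continue | (k=4,j=2): S=92.9400, (K−S)⁺=0.0000, hold=2.8137 ⇒ V=2.8137 continue | (k=4,j=3): S=127.6467, (K−S)⁺=0.0000, hold=0.0000 ⇒ V=0.0000 continue | (k=4,j=4): S=175.3141, (K−S)⁺=0.0000, hold=0.0000 ⇒ V=0.0000 continue  boundary S*=49.2707
step 3: (k=3,j=0): S=57.7420, (K−S)⁺=23.2080, hold=21.7583 ⇒ V=23.2080 exercise | (k=3,j=1): S=79.3047, (K−S)⁺=1.6453, hold=7.8330 ⇒ V=7.8330 continue | (k=3,j=2): S=108.9196, (K−S)⁺=0.0000, hold=1.2952 ⇒ V=1.2952 continue | (k=3,j=3): S=149.5937, (K−S)⁺=0.0000, hold=0.0000 ⇒ V=0.0000 continue  boundary S*=57.7420
step 2: (k=2,j=0): S=67.6699, (K−S)⁺=13.2801, hold=14.7413 ⇒ V=14.7413 continue | (k=2,j=1): S=92.9400, (K−S)⁺=0.0000, hold=4.2766 ⇒ V=4.2766 continue | (k=2,j=2): S=127.6467, (K−S)⁺=0.0000, hold=0.5962 ⇒ V=0.5962 continue  boundary S*=-
step 1: (k=1,j=0): S=79.3047, (K−S)⁺=1.6453, hold=9.0013 ⇒ V=9.0013 continue | (k=1,j=1): S=108.9196, (K−S)⁺=0.0000, hold=2.2774 ⇒ V=2.2774 continue  boundary S*=-
step 0: (k=0,j=0): S=92.9400, (K−S)⁺=0.0000, hold=5.3233 ⇒ V=5.3233 continue  boundary S*=-

price = 5.3233
boundary = - - - 57.7420 49.2707 57.7420
tree:
5.3233
9.0013 2.2774
14.7413 4.2766 0.5962
23.2080 7.8330 1.2952 0.0000
31.6793 13.8499 2.8137 0.0000 0.0000
38.9078 23.2080 6.1128 0.0000 0.0000 0.0000
45.0759 31.6793 13.2801 0.0000 0.0000 0.0000 0.0000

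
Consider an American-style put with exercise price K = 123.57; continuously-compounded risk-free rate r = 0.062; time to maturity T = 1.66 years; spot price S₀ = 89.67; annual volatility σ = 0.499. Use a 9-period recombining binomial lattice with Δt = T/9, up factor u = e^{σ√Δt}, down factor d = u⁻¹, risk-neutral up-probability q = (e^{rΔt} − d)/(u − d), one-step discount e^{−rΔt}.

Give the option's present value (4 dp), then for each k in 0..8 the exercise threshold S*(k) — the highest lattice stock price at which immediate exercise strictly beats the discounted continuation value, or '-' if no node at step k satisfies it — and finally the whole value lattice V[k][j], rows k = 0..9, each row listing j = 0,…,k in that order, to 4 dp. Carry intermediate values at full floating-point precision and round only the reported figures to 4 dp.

price = 41.2962
boundary = - - 58.4122 47.1446 58.4122 72.3728 58.4122 72.3728 89.6700
tree:
41.2962
52.5782 29.7428
65.1578 39.8547 19.2110
76.4254 51.8138 27.5125 10.4381
85.5195 65.1578 38.2209 16.2625 4.2091
92.8594 76.4254 51.1972 24.7070 7.2589 0.9170
98.7834 85.5195 65.1578 36.3422 12.3572 1.7608 0.0000
103.5647 92.8594 76.4254 51.1972 20.6915 3.3813 0.0000 0.0000
107.4237 98.7834 85.5195 65.1578 33.9000 6.4932 0.0000 0.0000 0.0000
110.5383 103.5647 92.8594 76.4254 51.1972 12.4688 0.0000 0.0000 0.0000 0.0000

Δt=0.18444  u=1.23900  d=0.80710  q=0.47326  discount=0.98863
step 9 (expiry): payoffs max(K−S,0) = 110.5383 103.5647 92.8594 76.4254 51.1972 12.4688 0.0000 0.0000 0.0000 0.0000
step 8: (k=8,j=0): S=16.1463, (K−S)⁺=107.4237, hold=106.0186 ⇒ V=107.4237 exercise | (k=8,j=1): S=24.7866, (K−S)⁺=98.7834, hold=97.3784 ⇒ V=98.7834 exercise | (k=8,j=2): S=38.0505, (K−S)⁺=85.5195, hold=84.1145 ⇒ V=85.5195 exercise | (k=8,j=3): S=58.4122, (K−S)⁺=65.1578, hold=63.7527 ⇒ V=65.1578 exercise | (k=8,j=4): S=89.6700, (K−S)⁺=33.9000, hold=32.4950 ⇒ V=33.9000 exercise | (k=8,j=5): S=137.6545, (K−S)⁺=0.0000, hold=6.4932 ⇒ V=6.4932 continue | (k=8,j=6): S=211.3168, (K−S)⁺=0.0000, hold=0.0000 ⇒ V=0.0000 continue | (k=8,j=7): S=324.3974, (K−S)⁺=0.0000, hold=0.0000 ⇒ V=0.0000 continue | (k=8,j=8): S=497.9902, (K−S)⁺=0.0000, hold=0.0000 ⇒ V=0.0000 continue  boundary S*=89.6700
step 7: (k=7,j=0): S=20.0053, (K−S)⁺=103.5647, hold=102.1596 ⇒ V=103.5647 exercise | (k=7,j=1): S=30.7106, (K−S)⁺=92.8594, hold=91.4543 ⇒ V=92.8594 exercise | (k=7,j=2): S=47.1446, (K−S)⁺=76.4254, hold=75.0203 ⇒ V=76.4254 exercise | (k=7,j=3): S=72.3728, (K−S)⁺=51.1972, hold=49.7921 ⇒ V=51.1972 exercise | (k=7,j=4): S=111.1012, (K−S)⁺=12.4688, hold=20.6915 ⇒ V=20.6915 continue | (k=7,j=5): S=170.5541, (K−S)⁺=0.0000, hold=3.3813 ⇒ V=3.3813 continue | (k=7,j=6): S=261.8217, (K−S)⁺=0.0000, hold=0.0000 ⇒ V=0.0000 continue | (k=7,j=7): S=401.9287, (K−S)⁺=0.0000, hold=0.0000 ⇒ V=0.0000 continue  boundary S*=72.3728
step 6: (k=6,j=0): S=24.7866, (K−S)⁺=98.7834, hold=97.3784 ⇒ V=98.7834 exercise | (k=6,j=1): S=38.0505, (K−S)⁺=85.5195, hold=84.1145 ⇒ V=85.5195 exercise | (k=6,j=2): S=58.4122, (K−S)⁺=65.1578, hold=63.7527 ⇒ V=65.1578 exercise | (k=6,j=3): S=89.6700, (K−S)⁺=33.9000, hold=36.3422 ⇒ V=36.3422 continue | (k=6,j=4): S=137.6545, (K−S)⁺=0.0000, hold=12.3572 ⇒ V=12.3572 continue | (k=6,j=5): S=211.3168, (K−S)⁺=0.0000, hold=1.7608 ⇒ V=1.7608 continue | (k=6,j=6): S=324.3974, (K−S)⁺=0.0000, hold=0.0000 ⇒ V=0.0000 continue  boundary S*=58.4122
step 5: (k=5,j=0): S=30.7106, (K−S)⁺=92.8594, hold=91.4543 ⇒ V=92.8594 exercise | (k=5,j=1): S=47.1446, (K−S)⁺=76.4254, hold=75.0203 ⇒ V=76.4254 exercise | (k=5,j=2): S=72.3728, (K−S)⁺=51.1972, hold=50.9348 ⇒ V=51.1972 exercise | (k=5,j=3): S=111.1012, (K−S)⁺=12.4688, hold=24.7070 ⇒ V=24.7070 continue | (k=5,j=4): S=170.5541, (K−S)⁺=0.0000, hold=7.2589 ⇒ V=7.2589 continue | (k=5,j=5): S=261.8217, (K−S)⁺=0.0000, hold=0.9170 ⇒ V=0.9170 continue  boundary S*=72.3728
step 4: (k=4,j=0): S=38.0505, (K−S)⁺=85.5195, hold=84.1145 ⇒ V=85.5195 exercise | (k=4,j=1): S=58.4122, (K−S)⁺=65.1578, hold=63.7527 ⇒ V=65.1578 exercise | (k=4,j=2): S=89.6700, (K−S)⁺=33.9000, hold=38.2209 ⇒ V=38.2209 continue | (k=4,j=3): S=137.6545, (K−S)⁺=0.0000, hold=16.2625 ⇒ V=16.2625 continue | (k=4,j=4): S=211.3168, (K−S)⁺=0.0000, hold=4.2091 ⇒ V=4.2091 continue  boundary S*=58.4122
step 3: (k=3,j=0): S=47.1446, (K−S)⁺=76.4254, hold=75.0203 ⇒ V=76.4254 exercise | (k=3,j=1): S=72.3728, (K−S)⁺=51.1972, hold=51.8138 ⇒ V=51.8138 continue | (k=3,j=2): S=111.1012, (K−S)⁺=12.4688, hold=27.5125 ⇒ V=27.5125 continue | (k=3,j=3): S=170.5541, (K−S)⁺=0.0000, hold=10.4381 ⇒ V=10.4381 continue  boundary S*=47.1446
step 2: (k=2,j=0): S=58.4122, (K−S)⁺=65.1578, hold=64.0412 ⇒ V=65.1578 exercise | (k=2,j=1): S=89.6700, (K−S)⁺=33.9000, hold=39.8547 ⇒ V=39.8547 continue | (k=2,j=2): S=137.6545, (K−S)⁺=0.0000, hold=19.2110 ⇒ V=19.2110 continue  boundary S*=58.4122
step 1: (k=1,j=0): S=72.3728, (K−S)⁺=51.1972, hold=52.5782 ⇒ V=52.5782 continue | (k=1,j=1): S=111.1012, (K−S)⁺=12.4688, hold=29.7428 ⇒ V=29.7428 continue  boundary S*=-
step 0: (k=0,j=0): S=89.6700, (K−S)⁺=33.9000, hold=41.2962 ⇒ V=41.2962 continue  boundary S*=-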